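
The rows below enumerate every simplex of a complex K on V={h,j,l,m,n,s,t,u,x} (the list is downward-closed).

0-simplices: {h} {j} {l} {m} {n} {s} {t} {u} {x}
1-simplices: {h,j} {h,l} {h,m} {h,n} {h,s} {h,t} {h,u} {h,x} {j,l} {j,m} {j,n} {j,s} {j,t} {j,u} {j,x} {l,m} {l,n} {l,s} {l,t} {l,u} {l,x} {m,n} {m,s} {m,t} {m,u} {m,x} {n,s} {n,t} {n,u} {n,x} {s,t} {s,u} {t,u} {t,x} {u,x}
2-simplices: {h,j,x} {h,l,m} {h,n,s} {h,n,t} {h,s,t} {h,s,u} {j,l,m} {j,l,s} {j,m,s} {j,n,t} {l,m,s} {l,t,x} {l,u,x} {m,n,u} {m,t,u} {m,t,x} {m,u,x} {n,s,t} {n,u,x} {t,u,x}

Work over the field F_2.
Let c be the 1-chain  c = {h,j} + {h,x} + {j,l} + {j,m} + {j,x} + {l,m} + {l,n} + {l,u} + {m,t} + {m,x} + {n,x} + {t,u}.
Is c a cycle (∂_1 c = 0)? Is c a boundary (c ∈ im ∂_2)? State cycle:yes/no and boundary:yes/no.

cycle:yes boundary:no

n_0=9 n_1=35 n_2=20  [Z2]
∂1: piv[hj,hl,hm,hn,hs,ht,hu,hx] rk=8  ker:jl,jm,jn,js,jt,ju,jx,lm,ln,ls,lt,lu,lx,mn,ms,mt,mu,mx,ns,nt,nu,nx,st,su,tu,tx,ux
∂2: piv[hjx,hlm,hns,hnt,hst,hsu,jlm,jls,jms,jnt,ltx,lux,mnu,mtu,mtx,mux,nux] rk=17  ker:lms,nst,tux
∂1c = 0
c vs im∂2: residual ≠ 0 ⇒ not boundary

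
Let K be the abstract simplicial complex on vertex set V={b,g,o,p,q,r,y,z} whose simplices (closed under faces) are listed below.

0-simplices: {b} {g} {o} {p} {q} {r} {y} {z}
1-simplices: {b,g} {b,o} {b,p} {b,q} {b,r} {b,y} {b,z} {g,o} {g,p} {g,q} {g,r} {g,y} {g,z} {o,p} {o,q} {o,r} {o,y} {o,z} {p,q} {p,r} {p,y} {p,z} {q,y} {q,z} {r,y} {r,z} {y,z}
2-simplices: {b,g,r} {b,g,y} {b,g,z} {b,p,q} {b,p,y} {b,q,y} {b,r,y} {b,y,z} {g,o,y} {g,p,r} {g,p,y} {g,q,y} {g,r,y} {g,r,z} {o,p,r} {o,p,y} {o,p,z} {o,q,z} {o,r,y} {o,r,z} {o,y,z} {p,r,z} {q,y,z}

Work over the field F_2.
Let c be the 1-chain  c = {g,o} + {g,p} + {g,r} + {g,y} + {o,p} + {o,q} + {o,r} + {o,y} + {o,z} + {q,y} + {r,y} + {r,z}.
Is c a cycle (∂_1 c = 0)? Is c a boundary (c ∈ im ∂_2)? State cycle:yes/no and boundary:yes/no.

n_0=8 n_1=27 n_2=23  [Z2]
∂1: piv[bg,bo,bp,bq,br,by,bz] rk=7  ker:go,gp,gq,gr,gy,gz,op,oq,or,oy,oz,pq,pr,py,pz,qy,qz,ry,rz,yz
∂2: piv[bgr,bgy,bgz,bpq,bpy,bqy,bry,byz,goy,gpr,gpy,gqy,grz,opr,opy,opz,oqz,orz,qyz] rk=19  ker:gry,ory,oyz,prz
∂1c = 0
c vs im∂2: reduces to 0 ⇒ boundary

cycle:yes boundary:yes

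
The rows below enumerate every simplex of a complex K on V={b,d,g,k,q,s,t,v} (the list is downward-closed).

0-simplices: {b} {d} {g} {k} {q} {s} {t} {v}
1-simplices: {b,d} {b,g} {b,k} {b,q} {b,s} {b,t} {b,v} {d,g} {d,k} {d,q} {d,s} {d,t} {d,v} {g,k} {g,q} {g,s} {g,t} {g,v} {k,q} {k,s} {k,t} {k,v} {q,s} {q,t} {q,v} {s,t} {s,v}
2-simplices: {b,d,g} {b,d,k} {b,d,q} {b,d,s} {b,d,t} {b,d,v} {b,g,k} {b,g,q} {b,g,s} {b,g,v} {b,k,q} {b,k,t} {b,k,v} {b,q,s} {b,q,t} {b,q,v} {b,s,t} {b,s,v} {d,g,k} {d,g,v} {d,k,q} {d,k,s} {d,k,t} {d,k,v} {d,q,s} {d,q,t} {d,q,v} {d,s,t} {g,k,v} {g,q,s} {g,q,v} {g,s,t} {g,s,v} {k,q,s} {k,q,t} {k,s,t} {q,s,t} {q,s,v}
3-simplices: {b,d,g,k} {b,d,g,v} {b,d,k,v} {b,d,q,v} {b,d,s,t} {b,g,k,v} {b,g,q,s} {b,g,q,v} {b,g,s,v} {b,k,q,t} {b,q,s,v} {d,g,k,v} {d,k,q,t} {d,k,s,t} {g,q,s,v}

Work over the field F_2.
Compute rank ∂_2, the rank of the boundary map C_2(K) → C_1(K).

rank∂_2=20

n_0=8 n_1=27 n_2=38 n_3=15  [Z2]
∂1: piv[bd,bg,bk,bq,bs,bt,bv] rk=7  ker:dg,dk,dq,ds,dt,dv,gk,gq,gs,gt,gv,kq,ks,kt,kv,qs,qt,qv,st,sv
∂2: piv[bdg,bdk,bdq,bds,bdt,bdv,bgk,bgq,bgs,bgv,bkq,bkt,bkv,bqs,bqt,bqv,bst,bsv,dks,gst] rk=20  ker:dgk,dgv,dkq,dkt,dkv,dqs,dqt,dqv,dst,gkv,gqs,gqv,gsv,kqs,kqt,kst,qst,qsv
∂3: piv[bdgk,bdgv,bdkv,bdqv,bdst,bgkv,bgqs,bgqv,bgsv,bkqt,bqsv,dkqt,dkst] rk=13  ker:dgkv,gqsv
rk∂_2=20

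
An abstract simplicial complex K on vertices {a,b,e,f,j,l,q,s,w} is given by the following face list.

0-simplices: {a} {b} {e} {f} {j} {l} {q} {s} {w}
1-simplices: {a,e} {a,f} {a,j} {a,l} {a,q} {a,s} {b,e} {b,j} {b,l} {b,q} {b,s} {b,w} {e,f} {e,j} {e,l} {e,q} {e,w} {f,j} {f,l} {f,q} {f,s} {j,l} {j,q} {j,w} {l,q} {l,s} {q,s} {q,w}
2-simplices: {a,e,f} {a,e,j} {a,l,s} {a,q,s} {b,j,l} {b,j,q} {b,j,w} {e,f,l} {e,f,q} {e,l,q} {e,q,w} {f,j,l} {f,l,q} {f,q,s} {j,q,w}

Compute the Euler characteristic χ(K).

n_0=9 n_1=28 n_2=15
χ=+9−28+15=-4

χ(K)=-4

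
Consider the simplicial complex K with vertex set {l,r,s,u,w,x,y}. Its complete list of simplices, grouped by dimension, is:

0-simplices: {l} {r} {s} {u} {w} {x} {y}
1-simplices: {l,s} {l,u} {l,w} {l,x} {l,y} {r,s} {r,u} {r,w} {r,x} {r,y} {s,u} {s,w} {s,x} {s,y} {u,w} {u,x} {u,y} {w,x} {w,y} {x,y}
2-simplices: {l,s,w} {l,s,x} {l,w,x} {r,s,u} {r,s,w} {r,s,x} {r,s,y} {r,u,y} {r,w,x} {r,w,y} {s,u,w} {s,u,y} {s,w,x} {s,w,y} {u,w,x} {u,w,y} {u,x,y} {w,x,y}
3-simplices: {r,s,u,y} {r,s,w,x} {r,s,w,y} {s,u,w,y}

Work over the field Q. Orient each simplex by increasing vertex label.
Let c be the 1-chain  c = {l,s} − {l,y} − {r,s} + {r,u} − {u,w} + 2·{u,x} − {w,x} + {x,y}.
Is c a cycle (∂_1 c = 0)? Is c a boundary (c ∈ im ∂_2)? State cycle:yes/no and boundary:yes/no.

cycle:yes boundary:no

n_0=7 n_1=20 n_2=18 n_3=4  [Q]
∂1: piv[ls,lu,lw,lx,ly,rs] rk=6  ker:ru,rw,rx,ry,su,sw,sx,sy,uw,ux,uy,wx,wy,xy
∂2: piv[lsw,lsx,lwx,rsu,rsw,rsx,rsy,ruy,rwy,suw,uwx,uxy] rk=12  ker:rwx,suy,swx,swy,uwy,wxy
∂3: piv[rsuy,rswx,rswy,suwy] rk=4
∂1c = 0
c vs im∂2: residual ≠ 0 ⇒ not boundary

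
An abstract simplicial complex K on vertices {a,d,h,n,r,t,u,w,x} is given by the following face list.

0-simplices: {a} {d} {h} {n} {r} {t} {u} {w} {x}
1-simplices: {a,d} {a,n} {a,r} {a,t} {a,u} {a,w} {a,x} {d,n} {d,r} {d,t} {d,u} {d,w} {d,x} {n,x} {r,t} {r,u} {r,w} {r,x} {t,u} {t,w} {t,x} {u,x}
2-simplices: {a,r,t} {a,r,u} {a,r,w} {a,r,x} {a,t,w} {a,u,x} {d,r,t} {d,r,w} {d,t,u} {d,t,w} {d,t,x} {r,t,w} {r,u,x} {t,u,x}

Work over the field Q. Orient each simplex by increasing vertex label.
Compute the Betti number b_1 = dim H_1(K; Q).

n_0=9 n_1=22 n_2=14  [Q]
∂1: piv[ad,an,ar,at,au,aw,ax] rk=7  ker:dn,dr,dt,du,dw,dx,nx,rt,ru,rw,rx,tu,tw,tx,ux
∂2: piv[art,aru,arw,arx,atw,aux,drt,drw,dtu,dtx,tux] rk=11  ker:dtw,rtw,rux
b_1=(22−7)−11=4

b_1=4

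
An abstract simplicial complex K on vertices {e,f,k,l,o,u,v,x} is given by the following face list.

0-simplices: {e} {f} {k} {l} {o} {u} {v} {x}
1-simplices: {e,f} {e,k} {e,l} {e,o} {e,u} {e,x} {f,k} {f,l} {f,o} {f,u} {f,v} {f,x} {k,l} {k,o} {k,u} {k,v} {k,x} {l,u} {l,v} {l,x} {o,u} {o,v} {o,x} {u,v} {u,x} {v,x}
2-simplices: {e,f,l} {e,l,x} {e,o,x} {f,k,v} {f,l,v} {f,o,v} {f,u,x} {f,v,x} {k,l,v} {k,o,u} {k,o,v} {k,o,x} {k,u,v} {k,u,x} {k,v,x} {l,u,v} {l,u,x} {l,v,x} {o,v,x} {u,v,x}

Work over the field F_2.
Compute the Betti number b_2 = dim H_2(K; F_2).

b_2=3

n_0=8 n_1=26 n_2=20  [Z2]
∂1: piv[ef,ek,el,eo,eu,ex,fv] rk=7  ker:fk,fl,fo,fu,fx,kl,ko,ku,kv,kx,lu,lv,lx,ou,ov,ox,uv,ux,vx
∂2: piv[efl,elx,eox,fkv,flv,fov,fux,fvx,klv,kou,kov,kox,kuv,kux,kvx,luv,lux] rk=17  ker:lvx,ovx,uvx
b_2=(20−17)−0=3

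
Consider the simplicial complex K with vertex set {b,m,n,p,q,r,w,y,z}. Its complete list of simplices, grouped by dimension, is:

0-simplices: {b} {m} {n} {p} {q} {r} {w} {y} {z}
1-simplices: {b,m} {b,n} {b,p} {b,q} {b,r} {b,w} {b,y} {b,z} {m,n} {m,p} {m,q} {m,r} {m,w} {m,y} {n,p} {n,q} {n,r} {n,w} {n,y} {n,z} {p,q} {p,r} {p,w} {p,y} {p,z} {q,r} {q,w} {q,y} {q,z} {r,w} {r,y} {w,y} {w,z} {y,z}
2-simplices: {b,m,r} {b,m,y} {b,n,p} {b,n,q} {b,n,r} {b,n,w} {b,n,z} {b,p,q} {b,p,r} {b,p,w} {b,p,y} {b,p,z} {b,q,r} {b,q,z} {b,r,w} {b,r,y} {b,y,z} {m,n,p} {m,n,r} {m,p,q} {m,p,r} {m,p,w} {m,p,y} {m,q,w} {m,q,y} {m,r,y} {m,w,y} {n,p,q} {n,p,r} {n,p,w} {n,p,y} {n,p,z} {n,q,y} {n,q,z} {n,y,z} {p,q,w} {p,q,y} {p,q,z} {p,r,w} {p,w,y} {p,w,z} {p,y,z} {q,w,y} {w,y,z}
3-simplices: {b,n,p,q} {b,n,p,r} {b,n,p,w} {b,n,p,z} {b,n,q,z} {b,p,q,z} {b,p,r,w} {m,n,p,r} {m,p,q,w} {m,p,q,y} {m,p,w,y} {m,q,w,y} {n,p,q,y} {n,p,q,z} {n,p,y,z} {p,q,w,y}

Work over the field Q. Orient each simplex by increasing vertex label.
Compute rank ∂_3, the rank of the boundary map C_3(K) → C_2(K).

rank∂_3=14

n_0=9 n_1=34 n_2=44 n_3=16  [Q]
∂1: piv[bm,bn,bp,bq,br,bw,by,bz] rk=8  ker:mn,mp,mq,mr,mw,my,np,nq,nr,nw,ny,nz,pq,pr,pw,py,pz,qr,qw,qy,qz,rw,ry,wy,wz,yz
∂2: piv[bmr,bmy,bnp,bnq,bnr,bnw,bnz,bpq,bpr,bpw,bpy,bpz,bqr,bqz,brw,bry,byz,mnp,mnr,mpq,mpw,mqw,mqy,mwy,npy,pwz] rk=26  ker:mpr,mpy,mry,npq,npr,npw,npz,nqy,nqz,nyz,pqw,pqy,pqz,prw,pwy,pyz,qwy,wyz
∂3: piv[bnpq,bnpr,bnpw,bnpz,bnqz,bpqz,bprw,mnpr,mpqw,mpqy,mpwy,mqwy,npqy,npyz] rk=14  ker:npqz,pqwy
rk∂_3=14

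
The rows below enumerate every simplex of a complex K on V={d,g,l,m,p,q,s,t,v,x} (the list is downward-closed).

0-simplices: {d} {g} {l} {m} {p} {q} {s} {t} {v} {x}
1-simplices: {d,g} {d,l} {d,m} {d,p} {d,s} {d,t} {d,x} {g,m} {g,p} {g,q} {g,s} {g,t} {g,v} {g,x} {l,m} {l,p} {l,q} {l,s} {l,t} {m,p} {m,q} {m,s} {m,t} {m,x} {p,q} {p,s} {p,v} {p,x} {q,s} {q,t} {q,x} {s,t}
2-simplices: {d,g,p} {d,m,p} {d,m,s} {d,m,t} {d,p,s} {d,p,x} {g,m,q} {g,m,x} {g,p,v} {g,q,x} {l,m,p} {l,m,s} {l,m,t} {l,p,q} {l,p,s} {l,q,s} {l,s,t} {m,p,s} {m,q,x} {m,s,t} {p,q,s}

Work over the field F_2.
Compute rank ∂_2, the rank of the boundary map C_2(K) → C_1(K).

n_0=10 n_1=32 n_2=21  [Z2]
∂1: piv[dg,dl,dm,dp,ds,dt,dx,gq,gv] rk=9  ker:gm,gp,gs,gt,gx,lm,lp,lq,ls,lt,mp,mq,ms,mt,mx,pq,ps,pv,px,qs,qt,qx,st
∂2: piv[dgp,dmp,dms,dmt,dps,dpx,gmq,gmx,gpv,gqx,lmp,lms,lmt,lpq,lqs,lst] rk=16  ker:lps,mps,mqx,mst,pqs
rk∂_2=16

rank∂_2=16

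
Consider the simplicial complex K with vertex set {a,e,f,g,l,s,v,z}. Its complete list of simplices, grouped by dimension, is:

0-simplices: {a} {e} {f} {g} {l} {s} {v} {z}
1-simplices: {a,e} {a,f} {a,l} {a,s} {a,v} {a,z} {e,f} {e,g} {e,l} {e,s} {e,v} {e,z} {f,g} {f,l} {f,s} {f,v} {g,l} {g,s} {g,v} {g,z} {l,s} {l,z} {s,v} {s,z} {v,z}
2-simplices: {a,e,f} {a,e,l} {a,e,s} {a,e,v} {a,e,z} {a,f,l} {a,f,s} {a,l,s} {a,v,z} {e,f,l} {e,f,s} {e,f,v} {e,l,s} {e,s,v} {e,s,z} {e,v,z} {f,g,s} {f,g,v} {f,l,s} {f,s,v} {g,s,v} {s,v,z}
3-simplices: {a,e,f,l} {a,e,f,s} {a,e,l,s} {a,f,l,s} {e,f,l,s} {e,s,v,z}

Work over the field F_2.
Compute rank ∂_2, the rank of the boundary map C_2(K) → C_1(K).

n_0=8 n_1=25 n_2=22 n_3=6  [Z2]
∂1: piv[ae,af,al,as,av,az,eg] rk=7  ker:ef,el,es,ev,ez,fg,fl,fs,fv,gl,gs,gv,gz,ls,lz,sv,sz,vz
∂2: piv[aef,ael,aes,aev,aez,afl,afs,als,avz,efv,esv,esz,fgs,fgv] rk=14  ker:efl,efs,els,evz,fls,fsv,gsv,svz
∂3: piv[aefl,aefs,aels,afls,esvz] rk=5  ker:efls
rk∂_2=14

rank∂_2=14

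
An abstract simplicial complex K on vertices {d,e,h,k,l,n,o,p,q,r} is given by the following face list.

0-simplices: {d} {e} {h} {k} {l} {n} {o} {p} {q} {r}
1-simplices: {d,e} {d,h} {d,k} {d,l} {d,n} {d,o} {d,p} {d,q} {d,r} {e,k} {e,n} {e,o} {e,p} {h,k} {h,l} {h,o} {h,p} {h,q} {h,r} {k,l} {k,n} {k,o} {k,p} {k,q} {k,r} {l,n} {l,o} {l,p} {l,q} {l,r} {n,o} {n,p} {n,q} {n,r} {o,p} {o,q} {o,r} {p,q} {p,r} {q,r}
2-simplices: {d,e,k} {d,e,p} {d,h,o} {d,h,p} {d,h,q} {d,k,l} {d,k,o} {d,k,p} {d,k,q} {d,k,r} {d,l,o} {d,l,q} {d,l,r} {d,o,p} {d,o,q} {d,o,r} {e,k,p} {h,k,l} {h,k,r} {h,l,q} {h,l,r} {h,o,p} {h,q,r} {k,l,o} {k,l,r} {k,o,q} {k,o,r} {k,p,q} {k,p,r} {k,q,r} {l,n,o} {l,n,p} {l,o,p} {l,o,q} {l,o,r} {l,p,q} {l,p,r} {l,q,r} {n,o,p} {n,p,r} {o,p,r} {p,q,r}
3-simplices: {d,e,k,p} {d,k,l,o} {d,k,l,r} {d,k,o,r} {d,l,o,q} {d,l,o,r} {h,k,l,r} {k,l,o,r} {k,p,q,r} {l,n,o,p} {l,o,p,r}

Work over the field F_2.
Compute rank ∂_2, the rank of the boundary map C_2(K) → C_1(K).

n_0=10 n_1=40 n_2=42 n_3=11  [Z2]
∂1: piv[de,dh,dk,dl,dn,do,dp,dq,dr] rk=9  ker:ek,en,eo,ep,hk,hl,ho,hp,hq,hr,kl,kn,ko,kp,kq,kr,ln,lo,lp,lq,lr,no,np,nq,nr,op,oq,or,pq,pr,qr
∂2: piv[dek,dep,dho,dhp,dhq,dkl,dko,dkp,dkq,dkr,dlo,dlq,dlr,dop,doq,dor,hkl,hkr,hlq,hqr,kpq,kpr,lno,lnp,lop,npr] rk=26  ker:ekp,hlr,hop,klo,klr,koq,kor,kqr,loq,lor,lpq,lpr,lqr,nop,opr,pqr
∂3: piv[dekp,dklo,dklr,dkor,dloq,dlor,hklr,kpqr,lnop,lopr] rk=10  ker:klor
rk∂_2=26

rank∂_2=26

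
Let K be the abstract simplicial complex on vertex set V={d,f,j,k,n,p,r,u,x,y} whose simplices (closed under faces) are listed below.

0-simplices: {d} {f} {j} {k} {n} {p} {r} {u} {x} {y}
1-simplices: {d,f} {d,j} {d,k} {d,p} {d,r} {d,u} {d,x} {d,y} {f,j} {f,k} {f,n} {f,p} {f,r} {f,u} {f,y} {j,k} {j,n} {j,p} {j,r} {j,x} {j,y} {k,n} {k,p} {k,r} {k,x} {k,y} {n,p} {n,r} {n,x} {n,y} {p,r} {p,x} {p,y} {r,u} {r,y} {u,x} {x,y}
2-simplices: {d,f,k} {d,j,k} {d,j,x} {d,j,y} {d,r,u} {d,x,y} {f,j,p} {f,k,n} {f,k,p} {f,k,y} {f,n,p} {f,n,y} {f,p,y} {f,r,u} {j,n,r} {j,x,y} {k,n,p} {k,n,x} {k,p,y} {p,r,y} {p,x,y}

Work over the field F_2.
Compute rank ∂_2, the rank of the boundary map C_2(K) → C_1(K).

rank∂_2=18

n_0=10 n_1=37 n_2=21  [Z2]
∂1: piv[df,dj,dk,dp,dr,du,dx,dy,fn] rk=9  ker:fj,fk,fp,fr,fu,fy,jk,jn,jp,jr,jx,jy,kn,kp,kr,kx,ky,np,nr,nx,ny,pr,px,py,ru,ry,ux,xy
∂2: piv[dfk,djk,djx,djy,dru,dxy,fjp,fkn,fkp,fky,fnp,fny,fpy,fru,jnr,knx,pry,pxy] rk=18  ker:jxy,knp,kpy
rk∂_2=18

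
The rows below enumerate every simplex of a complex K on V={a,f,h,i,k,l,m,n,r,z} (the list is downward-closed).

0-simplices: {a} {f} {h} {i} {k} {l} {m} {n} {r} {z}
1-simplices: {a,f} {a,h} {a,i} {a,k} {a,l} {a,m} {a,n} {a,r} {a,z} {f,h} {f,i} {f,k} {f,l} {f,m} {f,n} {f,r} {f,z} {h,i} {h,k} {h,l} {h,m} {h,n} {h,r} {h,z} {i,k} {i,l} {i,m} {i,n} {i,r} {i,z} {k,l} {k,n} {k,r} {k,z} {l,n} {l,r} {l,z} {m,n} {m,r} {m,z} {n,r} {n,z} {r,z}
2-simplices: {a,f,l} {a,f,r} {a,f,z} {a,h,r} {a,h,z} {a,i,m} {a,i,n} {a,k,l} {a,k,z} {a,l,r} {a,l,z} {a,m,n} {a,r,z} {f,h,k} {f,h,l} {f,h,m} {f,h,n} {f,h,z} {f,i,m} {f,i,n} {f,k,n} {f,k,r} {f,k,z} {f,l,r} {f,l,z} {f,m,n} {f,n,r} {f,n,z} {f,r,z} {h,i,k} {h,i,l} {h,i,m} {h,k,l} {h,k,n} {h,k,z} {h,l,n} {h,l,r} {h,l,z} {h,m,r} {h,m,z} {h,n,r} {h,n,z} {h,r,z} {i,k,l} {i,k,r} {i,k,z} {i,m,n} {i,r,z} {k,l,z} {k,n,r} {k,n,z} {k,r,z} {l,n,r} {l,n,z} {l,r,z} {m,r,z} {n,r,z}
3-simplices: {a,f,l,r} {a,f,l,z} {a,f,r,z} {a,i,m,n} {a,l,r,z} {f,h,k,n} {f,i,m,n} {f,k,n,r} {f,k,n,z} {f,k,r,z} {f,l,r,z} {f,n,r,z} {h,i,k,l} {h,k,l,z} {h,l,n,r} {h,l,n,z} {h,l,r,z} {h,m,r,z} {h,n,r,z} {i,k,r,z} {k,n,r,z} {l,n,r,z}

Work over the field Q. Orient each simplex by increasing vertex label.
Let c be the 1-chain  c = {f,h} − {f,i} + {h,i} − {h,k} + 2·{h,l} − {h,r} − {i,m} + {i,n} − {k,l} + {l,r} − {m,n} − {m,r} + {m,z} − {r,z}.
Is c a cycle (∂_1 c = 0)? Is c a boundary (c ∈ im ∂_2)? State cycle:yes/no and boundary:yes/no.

cycle:yes boundary:yes

n_0=10 n_1=43 n_2=57 n_3=22  [Q]
∂1: piv[af,ah,ai,ak,al,am,an,ar,az] rk=9  ker:fh,fi,fk,fl,fm,fn,fr,fz,hi,hk,hl,hm,hn,hr,hz,ik,il,im,in,ir,iz,kl,kn,kr,kz,ln,lr,lz,mn,mr,mz,nr,nz,rz
∂2: piv[afl,afr,afz,ahr,ahz,aim,ain,akl,akz,alr,alz,amn,arz,fhk,fhl,fhm,fhn,fhz,fim,fin,fkn,fkr,fkz,fnr,fnz,hik,hil,him,hln,hmr,hmz,ikr,ikz] rk=33  ker:flr,flz,fmn,frz,hkl,hkn,hkz,hlr,hlz,hnr,hnz,hrz,ikl,imn,irz,klz,knr,knz,krz,lnr,lnz,lrz,mrz,nrz
∂3: piv[aflr,aflz,afrz,aimn,alrz,fhkn,fimn,fknr,fknz,fkrz,fnrz,hikl,hklz,hlnr,hlnz,hlrz,hmrz,hnrz,ikrz] rk=19  ker:flrz,knrz,lnrz
∂1c = 0
c vs im∂2: reduces to 0 ⇒ boundary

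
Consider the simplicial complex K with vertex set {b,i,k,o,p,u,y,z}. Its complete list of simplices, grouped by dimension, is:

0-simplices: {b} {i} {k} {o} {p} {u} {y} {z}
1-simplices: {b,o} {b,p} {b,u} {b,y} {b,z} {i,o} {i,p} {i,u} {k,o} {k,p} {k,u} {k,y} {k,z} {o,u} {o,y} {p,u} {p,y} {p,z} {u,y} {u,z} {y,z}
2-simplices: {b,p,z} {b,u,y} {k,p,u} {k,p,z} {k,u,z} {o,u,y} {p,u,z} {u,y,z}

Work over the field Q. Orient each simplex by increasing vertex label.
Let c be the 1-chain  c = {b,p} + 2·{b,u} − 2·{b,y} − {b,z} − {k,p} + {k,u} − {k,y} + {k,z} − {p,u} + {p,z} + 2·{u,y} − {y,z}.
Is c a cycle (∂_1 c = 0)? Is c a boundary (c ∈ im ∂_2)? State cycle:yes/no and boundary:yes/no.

n_0=8 n_1=21 n_2=8  [Q]
∂1: piv[bo,bp,bu,by,bz,io,ko] rk=7  ker:ip,iu,kp,ku,ky,kz,ou,oy,pu,py,pz,uy,uz,yz
∂2: piv[bpz,buy,kpu,kpz,kuz,ouy,uyz] rk=7  ker:puz
∂1c = 0
c vs im∂2: residual ≠ 0 ⇒ not boundary

cycle:yes boundary:no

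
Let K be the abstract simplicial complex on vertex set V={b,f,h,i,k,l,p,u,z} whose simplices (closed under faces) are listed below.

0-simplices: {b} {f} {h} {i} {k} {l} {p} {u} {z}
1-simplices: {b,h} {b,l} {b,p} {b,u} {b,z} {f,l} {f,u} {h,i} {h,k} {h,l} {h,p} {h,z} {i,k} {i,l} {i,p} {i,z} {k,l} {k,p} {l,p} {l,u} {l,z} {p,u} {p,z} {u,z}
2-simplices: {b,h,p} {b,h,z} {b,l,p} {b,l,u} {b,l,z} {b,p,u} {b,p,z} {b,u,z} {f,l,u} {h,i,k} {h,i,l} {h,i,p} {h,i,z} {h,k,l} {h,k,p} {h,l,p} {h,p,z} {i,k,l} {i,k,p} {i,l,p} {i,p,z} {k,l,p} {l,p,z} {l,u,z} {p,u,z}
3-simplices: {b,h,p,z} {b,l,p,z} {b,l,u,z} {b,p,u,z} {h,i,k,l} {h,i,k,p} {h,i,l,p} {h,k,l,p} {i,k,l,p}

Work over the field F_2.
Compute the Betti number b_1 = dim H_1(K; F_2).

n_0=9 n_1=24 n_2=25 n_3=9  [Z2]
∂1: piv[bh,bl,bp,bu,bz,fl,hi,hk] rk=8  ker:fu,hl,hp,hz,ik,il,ip,iz,kl,kp,lp,lu,lz,pu,pz,uz
∂2: piv[bhp,bhz,blp,blu,blz,bpu,bpz,buz,flu,hik,hil,hip,hiz,hkl,hkp,hlp] rk=16  ker:hpz,ikl,ikp,ilp,ipz,klp,lpz,luz,puz
∂3: piv[bhpz,blpz,bluz,bpuz,hikl,hikp,hilp,hklp] rk=8  ker:iklp
b_1=(24−8)−16=0

b_1=0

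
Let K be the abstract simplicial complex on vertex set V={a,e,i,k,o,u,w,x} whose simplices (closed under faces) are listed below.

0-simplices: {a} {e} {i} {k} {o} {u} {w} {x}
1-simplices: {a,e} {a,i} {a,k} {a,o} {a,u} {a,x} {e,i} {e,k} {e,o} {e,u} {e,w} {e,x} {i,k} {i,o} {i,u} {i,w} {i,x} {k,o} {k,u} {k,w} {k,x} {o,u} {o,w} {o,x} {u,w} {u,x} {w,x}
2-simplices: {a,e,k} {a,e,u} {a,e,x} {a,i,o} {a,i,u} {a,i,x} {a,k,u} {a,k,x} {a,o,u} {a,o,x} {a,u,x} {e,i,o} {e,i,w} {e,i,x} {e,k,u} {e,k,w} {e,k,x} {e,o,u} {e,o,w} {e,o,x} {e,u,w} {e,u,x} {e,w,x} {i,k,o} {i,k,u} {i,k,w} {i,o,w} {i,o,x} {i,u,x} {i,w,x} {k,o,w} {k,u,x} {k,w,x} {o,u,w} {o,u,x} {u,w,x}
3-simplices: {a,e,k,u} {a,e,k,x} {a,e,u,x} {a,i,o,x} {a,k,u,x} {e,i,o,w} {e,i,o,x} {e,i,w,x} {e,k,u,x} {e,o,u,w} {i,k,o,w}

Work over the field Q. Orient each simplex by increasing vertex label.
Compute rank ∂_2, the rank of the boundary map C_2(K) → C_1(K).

rank∂_2=20

n_0=8 n_1=27 n_2=36 n_3=11  [Q]
∂1: piv[ae,ai,ak,ao,au,ax,ew] rk=7  ker:ei,ek,eo,eu,ex,ik,io,iu,iw,ix,ko,ku,kw,kx,ou,ow,ox,uw,ux,wx
∂2: piv[aek,aeu,aex,aio,aiu,aix,aku,akx,aou,aox,aux,eio,eiw,eix,ekw,eow,euw,ewx,iko,iku] rk=20  ker:eku,ekx,eou,eox,eux,ikw,iow,iox,iux,iwx,kow,kux,kwx,ouw,oux,uwx
∂3: piv[aeku,aekx,aeux,aiox,akux,eiow,eiox,eiwx,eouw,ikow] rk=10  ker:ekux
rk∂_2=20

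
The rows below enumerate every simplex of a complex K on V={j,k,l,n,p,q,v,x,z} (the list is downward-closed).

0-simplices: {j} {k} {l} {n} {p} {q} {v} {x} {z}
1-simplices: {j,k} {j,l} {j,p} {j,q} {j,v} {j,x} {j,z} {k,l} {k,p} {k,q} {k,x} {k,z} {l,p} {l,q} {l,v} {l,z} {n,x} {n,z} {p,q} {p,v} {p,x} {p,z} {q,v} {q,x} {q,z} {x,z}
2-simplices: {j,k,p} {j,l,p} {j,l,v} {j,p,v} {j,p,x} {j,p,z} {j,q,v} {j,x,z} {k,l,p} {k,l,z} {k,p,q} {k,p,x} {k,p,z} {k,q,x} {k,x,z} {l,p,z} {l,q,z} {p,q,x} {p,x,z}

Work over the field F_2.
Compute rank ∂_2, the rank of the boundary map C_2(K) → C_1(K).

n_0=9 n_1=26 n_2=19  [Z2]
∂1: piv[jk,jl,jp,jq,jv,jx,jz,nx] rk=8  ker:kl,kp,kq,kx,kz,lp,lq,lv,lz,nz,pq,pv,px,pz,qv,qx,qz,xz
∂2: piv[jkp,jlp,jlv,jpv,jpx,jpz,jqv,jxz,klp,klz,kpq,kpx,kpz,kqx,lqz] rk=15  ker:kxz,lpz,pqx,pxz
rk∂_2=15

rank∂_2=15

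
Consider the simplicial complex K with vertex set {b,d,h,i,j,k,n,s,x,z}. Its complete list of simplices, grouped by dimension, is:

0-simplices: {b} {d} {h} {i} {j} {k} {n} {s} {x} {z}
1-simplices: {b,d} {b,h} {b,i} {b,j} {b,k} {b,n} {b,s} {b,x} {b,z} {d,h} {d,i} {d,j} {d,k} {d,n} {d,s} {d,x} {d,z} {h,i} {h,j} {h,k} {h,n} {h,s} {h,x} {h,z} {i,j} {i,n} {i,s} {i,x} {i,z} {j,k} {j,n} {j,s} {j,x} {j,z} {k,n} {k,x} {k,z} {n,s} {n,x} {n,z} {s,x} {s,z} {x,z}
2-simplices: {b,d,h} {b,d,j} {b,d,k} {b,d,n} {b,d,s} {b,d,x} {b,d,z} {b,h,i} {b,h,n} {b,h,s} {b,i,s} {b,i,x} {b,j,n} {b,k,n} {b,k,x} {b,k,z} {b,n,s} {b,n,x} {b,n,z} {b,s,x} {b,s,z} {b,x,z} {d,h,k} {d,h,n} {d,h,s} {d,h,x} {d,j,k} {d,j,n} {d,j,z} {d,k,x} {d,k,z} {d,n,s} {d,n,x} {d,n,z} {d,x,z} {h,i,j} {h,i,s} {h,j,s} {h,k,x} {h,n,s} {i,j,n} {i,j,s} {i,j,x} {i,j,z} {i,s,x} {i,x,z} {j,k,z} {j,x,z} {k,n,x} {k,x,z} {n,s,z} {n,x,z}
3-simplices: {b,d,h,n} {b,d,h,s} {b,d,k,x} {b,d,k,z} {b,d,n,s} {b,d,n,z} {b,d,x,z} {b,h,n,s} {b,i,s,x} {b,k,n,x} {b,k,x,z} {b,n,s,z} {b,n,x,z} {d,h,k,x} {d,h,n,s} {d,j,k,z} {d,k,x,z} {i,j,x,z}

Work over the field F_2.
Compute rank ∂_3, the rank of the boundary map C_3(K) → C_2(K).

rank∂_3=16

n_0=10 n_1=43 n_2=52 n_3=18  [Z2]
∂1: piv[bd,bh,bi,bj,bk,bn,bs,bx,bz] rk=9  ker:dh,di,dj,dk,dn,ds,dx,dz,hi,hj,hk,hn,hs,hx,hz,ij,in,is,ix,iz,jk,jn,js,jx,jz,kn,kx,kz,ns,nx,nz,sx,sz,xz
∂2: piv[bdh,bdj,bdk,bdn,bds,bdx,bdz,bhi,bhn,bhs,bis,bix,bjn,bkn,bkx,bkz,bns,bnx,bnz,bsx,bsz,bxz,dhk,dhx,djk,djz,hij,hjs,ijn,ijx,ijz,ixz] rk=32  ker:dhn,dhs,djn,dkx,dkz,dns,dnx,dnz,dxz,his,hkx,hns,ijs,isx,jkz,jxz,knx,kxz,nsz,nxz
∂3: piv[bdhn,bdhs,bdkx,bdkz,bdns,bdnz,bdxz,bhns,bisx,bknx,bkxz,bnsz,bnxz,dhkx,djkz,ijxz] rk=16  ker:dhns,dkxz
rk∂_3=16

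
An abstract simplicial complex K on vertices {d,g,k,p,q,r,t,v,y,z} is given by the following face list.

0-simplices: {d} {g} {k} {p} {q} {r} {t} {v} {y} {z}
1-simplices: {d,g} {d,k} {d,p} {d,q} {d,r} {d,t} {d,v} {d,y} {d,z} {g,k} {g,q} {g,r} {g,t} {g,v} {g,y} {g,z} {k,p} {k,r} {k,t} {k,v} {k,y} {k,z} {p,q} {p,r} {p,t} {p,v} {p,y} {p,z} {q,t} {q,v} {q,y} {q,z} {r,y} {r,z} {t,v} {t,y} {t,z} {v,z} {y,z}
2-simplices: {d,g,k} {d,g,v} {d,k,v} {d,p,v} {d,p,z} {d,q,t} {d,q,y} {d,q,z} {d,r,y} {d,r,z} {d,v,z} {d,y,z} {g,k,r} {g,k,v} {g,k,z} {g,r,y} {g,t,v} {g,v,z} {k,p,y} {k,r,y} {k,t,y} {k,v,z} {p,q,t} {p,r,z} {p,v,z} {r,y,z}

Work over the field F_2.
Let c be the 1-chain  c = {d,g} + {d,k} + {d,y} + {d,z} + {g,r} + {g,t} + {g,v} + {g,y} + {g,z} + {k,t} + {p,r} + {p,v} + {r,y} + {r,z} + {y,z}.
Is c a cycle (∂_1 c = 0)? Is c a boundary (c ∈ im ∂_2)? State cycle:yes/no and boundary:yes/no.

n_0=10 n_1=39 n_2=26  [Z2]
∂1: piv[dg,dk,dp,dq,dr,dt,dv,dy,dz] rk=9  ker:gk,gq,gr,gt,gv,gy,gz,kp,kr,kt,kv,ky,kz,pq,pr,pt,pv,py,pz,qt,qv,qy,qz,ry,rz,tv,ty,tz,vz,yz
∂2: piv[dgk,dgv,dkv,dpv,dpz,dqt,dqy,dqz,dry,drz,dvz,dyz,gkr,gkz,gry,gtv,gvz,kpy,kry,kty,pqt,prz] rk=22  ker:gkv,kvz,pvz,ryz
∂1c = 0
c vs im∂2: residual ≠ 0 ⇒ not boundary

cycle:yes boundary:no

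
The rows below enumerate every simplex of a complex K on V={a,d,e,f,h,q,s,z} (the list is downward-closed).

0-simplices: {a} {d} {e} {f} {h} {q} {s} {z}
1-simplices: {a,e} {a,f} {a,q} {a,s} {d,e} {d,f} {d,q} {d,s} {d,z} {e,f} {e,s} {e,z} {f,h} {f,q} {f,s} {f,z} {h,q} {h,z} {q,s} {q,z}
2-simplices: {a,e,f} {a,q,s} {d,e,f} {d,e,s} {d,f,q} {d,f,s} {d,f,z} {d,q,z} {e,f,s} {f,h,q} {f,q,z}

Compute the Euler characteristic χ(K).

χ(K)=-1

n_0=8 n_1=20 n_2=11
χ=+8−20+11=-1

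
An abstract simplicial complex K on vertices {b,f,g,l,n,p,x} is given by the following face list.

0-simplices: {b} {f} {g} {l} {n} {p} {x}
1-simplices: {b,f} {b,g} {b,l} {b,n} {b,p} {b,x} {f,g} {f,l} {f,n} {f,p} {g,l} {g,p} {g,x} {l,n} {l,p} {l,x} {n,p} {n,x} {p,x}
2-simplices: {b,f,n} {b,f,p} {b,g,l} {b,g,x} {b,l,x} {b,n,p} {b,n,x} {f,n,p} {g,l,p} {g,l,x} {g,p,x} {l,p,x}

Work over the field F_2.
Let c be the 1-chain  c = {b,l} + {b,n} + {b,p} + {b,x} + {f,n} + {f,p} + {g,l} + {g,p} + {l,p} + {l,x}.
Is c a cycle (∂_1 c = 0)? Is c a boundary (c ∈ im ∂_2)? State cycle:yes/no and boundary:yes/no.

n_0=7 n_1=19 n_2=12  [Z2]
∂1: piv[bf,bg,bl,bn,bp,bx] rk=6  ker:fg,fl,fn,fp,gl,gp,gx,ln,lp,lx,np,nx,px
∂2: piv[bfn,bfp,bgl,bgx,blx,bnp,bnx,glp,gpx] rk=9  ker:fnp,glx,lpx
∂1c = 0
c vs im∂2: reduces to 0 ⇒ boundary

cycle:yes boundary:yes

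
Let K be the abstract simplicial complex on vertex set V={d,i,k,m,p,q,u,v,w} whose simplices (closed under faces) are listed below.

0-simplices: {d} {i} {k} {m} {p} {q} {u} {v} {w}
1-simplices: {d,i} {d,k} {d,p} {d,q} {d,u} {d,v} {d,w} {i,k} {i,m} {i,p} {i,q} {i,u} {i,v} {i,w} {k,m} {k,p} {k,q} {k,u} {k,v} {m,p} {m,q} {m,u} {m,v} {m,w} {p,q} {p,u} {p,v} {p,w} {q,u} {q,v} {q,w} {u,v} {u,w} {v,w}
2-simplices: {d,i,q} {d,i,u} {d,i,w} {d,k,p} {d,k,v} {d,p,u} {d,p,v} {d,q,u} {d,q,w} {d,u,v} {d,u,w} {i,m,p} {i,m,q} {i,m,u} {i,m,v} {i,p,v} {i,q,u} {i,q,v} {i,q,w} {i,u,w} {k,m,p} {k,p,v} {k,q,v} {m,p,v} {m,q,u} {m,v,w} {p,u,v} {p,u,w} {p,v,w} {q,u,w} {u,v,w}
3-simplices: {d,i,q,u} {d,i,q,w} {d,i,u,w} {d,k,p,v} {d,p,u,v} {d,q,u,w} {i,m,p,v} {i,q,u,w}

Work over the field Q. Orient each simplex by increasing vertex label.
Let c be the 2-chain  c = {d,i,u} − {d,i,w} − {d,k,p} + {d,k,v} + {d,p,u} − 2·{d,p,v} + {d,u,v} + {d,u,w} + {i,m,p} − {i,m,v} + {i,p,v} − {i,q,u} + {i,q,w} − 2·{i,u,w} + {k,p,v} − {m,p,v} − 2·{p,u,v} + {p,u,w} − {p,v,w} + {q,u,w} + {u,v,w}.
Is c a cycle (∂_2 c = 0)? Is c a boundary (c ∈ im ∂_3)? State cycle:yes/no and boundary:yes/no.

n_0=9 n_1=34 n_2=31 n_3=8  [Q]
∂1: piv[di,dk,dp,dq,du,dv,dw,im] rk=8  ker:ik,ip,iq,iu,iv,iw,km,kp,kq,ku,kv,mp,mq,mu,mv,mw,pq,pu,pv,pw,qu,qv,qw,uv,uw,vw
∂2: piv[diq,diu,diw,dkp,dkv,dpu,dpv,dqu,dqw,duv,duw,imp,imq,imu,imv,ipv,iqv,kmp,kqv,mvw,puw,pvw] rk=22  ker:iqu,iqw,iuw,kpv,mpv,mqu,puv,quw,uvw
∂3: piv[diqu,diqw,diuw,dkpv,dpuv,dquw,impv] rk=7  ker:iquw
∂2c = 0
c vs im∂3: residual ≠ 0 ⇒ not boundary

cycle:yes boundary:no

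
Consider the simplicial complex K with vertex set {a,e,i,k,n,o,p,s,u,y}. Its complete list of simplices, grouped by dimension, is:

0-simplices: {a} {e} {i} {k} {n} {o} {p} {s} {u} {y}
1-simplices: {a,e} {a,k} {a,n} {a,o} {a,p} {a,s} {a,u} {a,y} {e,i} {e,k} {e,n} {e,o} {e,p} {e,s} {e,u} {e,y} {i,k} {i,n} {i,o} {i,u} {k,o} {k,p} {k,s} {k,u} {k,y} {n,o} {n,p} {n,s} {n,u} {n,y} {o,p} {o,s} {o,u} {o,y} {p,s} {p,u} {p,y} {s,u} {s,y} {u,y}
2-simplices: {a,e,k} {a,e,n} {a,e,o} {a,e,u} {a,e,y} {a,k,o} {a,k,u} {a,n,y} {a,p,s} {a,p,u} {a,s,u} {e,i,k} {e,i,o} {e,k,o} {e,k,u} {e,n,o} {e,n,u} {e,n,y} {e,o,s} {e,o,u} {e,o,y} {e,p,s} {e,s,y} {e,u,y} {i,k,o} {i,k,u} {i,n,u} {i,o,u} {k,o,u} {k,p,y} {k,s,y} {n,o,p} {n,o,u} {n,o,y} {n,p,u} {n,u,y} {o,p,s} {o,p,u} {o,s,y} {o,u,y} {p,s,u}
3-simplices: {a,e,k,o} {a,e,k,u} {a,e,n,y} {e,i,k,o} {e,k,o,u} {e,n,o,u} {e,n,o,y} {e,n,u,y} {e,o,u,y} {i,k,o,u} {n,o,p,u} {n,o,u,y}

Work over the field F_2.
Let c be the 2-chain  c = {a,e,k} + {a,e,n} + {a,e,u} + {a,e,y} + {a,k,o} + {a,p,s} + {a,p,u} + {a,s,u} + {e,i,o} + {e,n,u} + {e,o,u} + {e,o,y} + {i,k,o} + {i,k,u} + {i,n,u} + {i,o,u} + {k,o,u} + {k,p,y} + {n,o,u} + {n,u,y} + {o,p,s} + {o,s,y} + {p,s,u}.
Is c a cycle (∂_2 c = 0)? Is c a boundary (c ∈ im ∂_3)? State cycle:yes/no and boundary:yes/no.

cycle:no boundary:no

n_0=10 n_1=40 n_2=41 n_3=12  [Z2]
∂1: piv[ae,ak,an,ao,ap,as,au,ay,ei] rk=9  ker:ek,en,eo,ep,es,eu,ey,ik,in,io,iu,ko,kp,ks,ku,ky,no,np,ns,nu,ny,op,os,ou,oy,ps,pu,py,su,sy,uy
∂2: piv[aek,aen,aeo,aeu,aey,ako,aku,any,aps,apu,asu,eik,eio,eno,enu,eos,eou,eoy,eps,esy,euy,iku,inu,kpy,ksy,nop,npu,ops] rk=28  ker:eko,eku,eny,iko,iou,kou,nou,noy,nuy,opu,osy,ouy,psu
∂3: piv[aeko,aeku,aeny,eiko,ekou,enou,enoy,enuy,eouy,ikou,nopu] rk=11  ker:nouy
∂2c = {a,n} + {a,o} + {a,u} + {a,y} + {e,i} + {e,k} + {e,o} + {e,u} + {i,n} + {i,o} + {i,u} + {k,o} + {k,p} + {k,y} + {n,o} + {n,y} + {o,p} + {p,s} + {p,y} + {s,y} + {u,y}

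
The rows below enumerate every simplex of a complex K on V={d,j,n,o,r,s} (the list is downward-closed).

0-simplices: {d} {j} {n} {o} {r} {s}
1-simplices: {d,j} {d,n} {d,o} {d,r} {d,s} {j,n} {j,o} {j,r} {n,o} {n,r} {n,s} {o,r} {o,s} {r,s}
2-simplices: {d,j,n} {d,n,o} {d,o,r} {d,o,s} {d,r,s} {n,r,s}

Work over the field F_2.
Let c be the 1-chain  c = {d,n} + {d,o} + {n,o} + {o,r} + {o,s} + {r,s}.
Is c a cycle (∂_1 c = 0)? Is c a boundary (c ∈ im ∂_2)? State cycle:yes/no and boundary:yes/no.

n_0=6 n_1=14 n_2=6  [Z2]
∂1: piv[dj,dn,do,dr,ds] rk=5  ker:jn,jo,jr,no,nr,ns,or,os,rs
∂2: piv[djn,dno,dor,dos,drs,nrs] rk=6
∂1c = 0
c vs im∂2: reduces to 0 ⇒ boundary

cycle:yes boundary:yes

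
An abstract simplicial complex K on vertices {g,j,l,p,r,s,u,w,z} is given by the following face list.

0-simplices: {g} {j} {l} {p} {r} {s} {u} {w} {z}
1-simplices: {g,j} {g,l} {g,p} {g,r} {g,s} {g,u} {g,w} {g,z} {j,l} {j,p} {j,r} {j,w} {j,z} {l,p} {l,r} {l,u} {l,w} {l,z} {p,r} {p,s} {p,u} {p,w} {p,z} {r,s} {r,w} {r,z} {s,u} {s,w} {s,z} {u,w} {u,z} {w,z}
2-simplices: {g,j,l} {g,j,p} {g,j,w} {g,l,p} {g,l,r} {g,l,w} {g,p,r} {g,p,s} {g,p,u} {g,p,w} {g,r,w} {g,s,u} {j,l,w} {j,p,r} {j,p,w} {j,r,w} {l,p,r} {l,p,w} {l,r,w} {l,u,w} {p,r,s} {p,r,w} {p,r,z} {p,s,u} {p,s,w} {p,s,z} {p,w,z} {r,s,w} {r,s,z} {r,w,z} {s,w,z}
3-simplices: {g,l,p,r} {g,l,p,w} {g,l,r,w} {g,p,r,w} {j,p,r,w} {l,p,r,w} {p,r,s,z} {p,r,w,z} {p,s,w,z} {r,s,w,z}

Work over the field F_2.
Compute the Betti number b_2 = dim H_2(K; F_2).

n_0=9 n_1=32 n_2=31 n_3=10  [Z2]
∂1: piv[gj,gl,gp,gr,gs,gu,gw,gz] rk=8  ker:jl,jp,jr,jw,jz,lp,lr,lu,lw,lz,pr,ps,pu,pw,pz,rs,rw,rz,su,sw,sz,uw,uz,wz
∂2: piv[gjl,gjp,gjw,glp,glr,glw,gpr,gps,gpu,gpw,grw,gsu,jpr,luw,prs,prz,psw,psz,pwz] rk=19  ker:jlw,jpw,jrw,lpr,lpw,lrw,prw,psu,rsw,rsz,rwz,swz
∂3: piv[glpr,glpw,glrw,gprw,jprw,prsz,prwz,pswz,rswz] rk=9  ker:lprw
b_2=(31−19)−9=3

b_2=3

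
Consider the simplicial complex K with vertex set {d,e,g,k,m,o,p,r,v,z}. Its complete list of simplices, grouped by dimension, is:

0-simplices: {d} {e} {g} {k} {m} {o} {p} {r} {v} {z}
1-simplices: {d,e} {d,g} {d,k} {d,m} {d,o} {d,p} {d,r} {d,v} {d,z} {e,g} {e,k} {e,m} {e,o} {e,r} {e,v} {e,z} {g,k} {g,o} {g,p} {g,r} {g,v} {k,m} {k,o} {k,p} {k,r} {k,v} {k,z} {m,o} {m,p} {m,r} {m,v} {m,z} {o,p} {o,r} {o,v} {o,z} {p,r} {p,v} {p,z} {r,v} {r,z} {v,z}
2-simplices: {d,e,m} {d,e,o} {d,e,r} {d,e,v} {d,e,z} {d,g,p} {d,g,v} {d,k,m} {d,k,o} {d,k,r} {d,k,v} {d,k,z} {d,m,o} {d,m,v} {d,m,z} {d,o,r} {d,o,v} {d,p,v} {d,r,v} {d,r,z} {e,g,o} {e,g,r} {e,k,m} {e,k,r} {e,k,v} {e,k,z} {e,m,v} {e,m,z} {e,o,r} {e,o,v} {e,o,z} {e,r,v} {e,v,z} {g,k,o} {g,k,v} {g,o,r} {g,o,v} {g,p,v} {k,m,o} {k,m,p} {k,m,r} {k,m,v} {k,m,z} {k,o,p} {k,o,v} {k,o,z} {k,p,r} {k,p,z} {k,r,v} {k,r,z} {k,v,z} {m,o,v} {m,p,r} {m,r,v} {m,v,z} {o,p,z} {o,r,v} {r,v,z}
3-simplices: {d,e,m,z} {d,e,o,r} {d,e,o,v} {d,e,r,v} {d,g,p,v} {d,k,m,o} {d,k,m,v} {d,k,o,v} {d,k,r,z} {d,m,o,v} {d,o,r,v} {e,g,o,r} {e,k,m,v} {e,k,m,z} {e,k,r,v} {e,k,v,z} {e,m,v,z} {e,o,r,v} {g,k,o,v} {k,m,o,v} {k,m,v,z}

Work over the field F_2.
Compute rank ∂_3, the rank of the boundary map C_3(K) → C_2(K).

rank∂_3=18

n_0=10 n_1=42 n_2=58 n_3=21  [Z2]
∂1: piv[de,dg,dk,dm,do,dp,dr,dv,dz] rk=9  ker:eg,ek,em,eo,er,ev,ez,gk,go,gp,gr,gv,km,ko,kp,kr,kv,kz,mo,mp,mr,mv,mz,op,or,ov,oz,pr,pv,pz,rv,rz,vz
∂2: piv[dem,deo,der,dev,dez,dgp,dgv,dkm,dko,dkr,dkv,dkz,dmo,dmv,dmz,dor,dov,dpv,drv,drz,ego,egr,ekm,eoz,evz,gko,gkv,kmp,kmr,kop,kpr,kpz] rk=32  ker:ekr,ekv,ekz,emv,emz,eor,eov,erv,gor,gov,gpv,kmo,kmv,kmz,kov,koz,krv,krz,kvz,mov,mpr,mrv,mvz,opz,orv,rvz
∂3: piv[demz,deor,deov,derv,dgpv,dkmo,dkmv,dkov,dkrz,dmov,dorv,egor,ekmv,ekmz,ekrv,ekvz,emvz,gkov] rk=18  ker:eorv,kmov,kmvz
rk∂_3=18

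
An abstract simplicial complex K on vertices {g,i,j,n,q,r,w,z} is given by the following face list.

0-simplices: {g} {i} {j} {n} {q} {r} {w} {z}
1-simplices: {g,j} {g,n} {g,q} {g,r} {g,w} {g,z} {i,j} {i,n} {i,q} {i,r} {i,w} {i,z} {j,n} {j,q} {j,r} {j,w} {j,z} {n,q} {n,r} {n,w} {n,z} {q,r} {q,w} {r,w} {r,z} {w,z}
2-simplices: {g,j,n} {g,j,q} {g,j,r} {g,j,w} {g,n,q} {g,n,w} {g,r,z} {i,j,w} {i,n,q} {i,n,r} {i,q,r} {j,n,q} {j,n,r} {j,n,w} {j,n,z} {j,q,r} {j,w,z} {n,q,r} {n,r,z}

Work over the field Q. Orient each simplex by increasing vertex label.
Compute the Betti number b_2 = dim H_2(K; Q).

b_2=4

n_0=8 n_1=26 n_2=19  [Q]
∂1: piv[gj,gn,gq,gr,gw,gz,ij] rk=7  ker:in,iq,ir,iw,iz,jn,jq,jr,jw,jz,nq,nr,nw,nz,qr,qw,rw,rz,wz
∂2: piv[gjn,gjq,gjr,gjw,gnq,gnw,grz,ijw,inq,inr,iqr,jnr,jnz,jwz,nrz] rk=15  ker:jnq,jnw,jqr,nqr
b_2=(19−15)−0=4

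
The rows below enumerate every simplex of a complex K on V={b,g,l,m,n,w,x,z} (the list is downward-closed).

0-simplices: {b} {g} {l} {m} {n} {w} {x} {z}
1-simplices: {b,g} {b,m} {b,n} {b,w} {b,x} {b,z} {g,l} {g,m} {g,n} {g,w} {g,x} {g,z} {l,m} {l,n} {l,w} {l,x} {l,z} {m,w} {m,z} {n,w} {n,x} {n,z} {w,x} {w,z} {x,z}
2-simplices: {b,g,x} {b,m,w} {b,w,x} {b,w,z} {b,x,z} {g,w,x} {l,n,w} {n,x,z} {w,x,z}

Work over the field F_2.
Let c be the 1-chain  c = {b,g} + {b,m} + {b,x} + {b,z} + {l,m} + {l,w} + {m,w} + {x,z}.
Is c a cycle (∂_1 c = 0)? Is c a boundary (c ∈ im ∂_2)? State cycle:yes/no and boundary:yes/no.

cycle:no boundary:no

n_0=8 n_1=25 n_2=9  [Z2]
∂1: piv[bg,bm,bn,bw,bx,bz,gl] rk=7  ker:gm,gn,gw,gx,gz,lm,ln,lw,lx,lz,mw,mz,nw,nx,nz,wx,wz,xz
∂2: piv[bgx,bmw,bwx,bwz,bxz,gwx,lnw,nxz] rk=8  ker:wxz
∂1c = {g} + {m}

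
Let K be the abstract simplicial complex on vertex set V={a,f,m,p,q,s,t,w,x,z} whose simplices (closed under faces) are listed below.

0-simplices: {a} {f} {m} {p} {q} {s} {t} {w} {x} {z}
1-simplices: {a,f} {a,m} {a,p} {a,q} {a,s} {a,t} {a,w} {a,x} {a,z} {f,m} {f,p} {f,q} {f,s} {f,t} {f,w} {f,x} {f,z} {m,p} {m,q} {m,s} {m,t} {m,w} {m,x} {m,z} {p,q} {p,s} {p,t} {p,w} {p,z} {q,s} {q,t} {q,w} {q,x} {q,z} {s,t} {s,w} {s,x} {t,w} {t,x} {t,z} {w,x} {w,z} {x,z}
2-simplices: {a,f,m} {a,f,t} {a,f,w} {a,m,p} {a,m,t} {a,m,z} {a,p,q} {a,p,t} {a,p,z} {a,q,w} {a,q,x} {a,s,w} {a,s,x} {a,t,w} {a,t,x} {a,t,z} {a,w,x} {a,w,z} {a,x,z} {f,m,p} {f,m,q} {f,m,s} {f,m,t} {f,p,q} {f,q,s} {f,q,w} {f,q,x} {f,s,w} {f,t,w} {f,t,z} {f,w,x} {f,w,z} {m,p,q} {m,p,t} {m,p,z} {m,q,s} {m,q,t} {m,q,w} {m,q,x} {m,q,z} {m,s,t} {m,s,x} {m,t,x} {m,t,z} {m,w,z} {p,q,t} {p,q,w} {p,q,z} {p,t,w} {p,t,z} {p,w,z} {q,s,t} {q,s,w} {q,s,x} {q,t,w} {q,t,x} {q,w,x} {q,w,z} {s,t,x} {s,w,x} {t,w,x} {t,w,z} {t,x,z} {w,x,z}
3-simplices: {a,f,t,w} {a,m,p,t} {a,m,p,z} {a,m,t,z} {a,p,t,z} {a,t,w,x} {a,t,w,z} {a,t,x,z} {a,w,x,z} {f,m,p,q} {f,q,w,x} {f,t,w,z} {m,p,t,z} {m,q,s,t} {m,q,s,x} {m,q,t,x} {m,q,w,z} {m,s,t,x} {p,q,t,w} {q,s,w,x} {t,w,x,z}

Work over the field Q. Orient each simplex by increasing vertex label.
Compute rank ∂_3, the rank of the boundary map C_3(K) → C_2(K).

rank∂_3=19

n_0=10 n_1=43 n_2=64 n_3=21  [Q]
∂1: piv[af,am,ap,aq,as,at,aw,ax,az] rk=9  ker:fm,fp,fq,fs,ft,fw,fx,fz,mp,mq,ms,mt,mw,mx,mz,pq,ps,pt,pw,pz,qs,qt,qw,qx,qz,st,sw,sx,tw,tx,tz,wx,wz,xz
∂2: piv[afm,aft,afw,amp,amt,amz,apq,apt,apz,aqw,aqx,asw,asx,atw,atx,atz,awx,awz,axz,fmp,fmq,fms,fpq,fqs,fqx,fsw,ftz,mqt,mqw,mqx,mqz,mst,pqw] rk=33  ker:fmt,fqw,ftw,fwx,fwz,mpq,mpt,mpz,mqs,msx,mtx,mtz,mwz,pqt,pqz,ptw,ptz,pwz,qst,qsw,qsx,qtw,qtx,qwx,qwz,stx,swx,twx,twz,txz,wxz
∂3: piv[aftw,ampt,ampz,amtz,aptz,atwx,atwz,atxz,awxz,fmpq,fqwx,ftwz,mqst,mqsx,mqtx,mqwz,mstx,pqtw,qswx] rk=19  ker:mptz,twxz
rk∂_3=19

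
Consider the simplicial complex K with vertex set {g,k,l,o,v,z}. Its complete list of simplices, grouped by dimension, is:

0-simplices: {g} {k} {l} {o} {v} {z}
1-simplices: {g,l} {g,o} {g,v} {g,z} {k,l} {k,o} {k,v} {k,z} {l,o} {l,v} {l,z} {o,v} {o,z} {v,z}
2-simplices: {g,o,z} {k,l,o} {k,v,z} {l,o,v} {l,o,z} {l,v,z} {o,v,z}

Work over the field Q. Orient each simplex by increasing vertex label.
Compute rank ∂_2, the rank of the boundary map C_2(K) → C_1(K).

rank∂_2=6

n_0=6 n_1=14 n_2=7  [Q]
∂1: piv[gl,go,gv,gz,kl] rk=5  ker:ko,kv,kz,lo,lv,lz,ov,oz,vz
∂2: piv[goz,klo,kvz,lov,loz,lvz] rk=6  ker:ovz
rk∂_2=6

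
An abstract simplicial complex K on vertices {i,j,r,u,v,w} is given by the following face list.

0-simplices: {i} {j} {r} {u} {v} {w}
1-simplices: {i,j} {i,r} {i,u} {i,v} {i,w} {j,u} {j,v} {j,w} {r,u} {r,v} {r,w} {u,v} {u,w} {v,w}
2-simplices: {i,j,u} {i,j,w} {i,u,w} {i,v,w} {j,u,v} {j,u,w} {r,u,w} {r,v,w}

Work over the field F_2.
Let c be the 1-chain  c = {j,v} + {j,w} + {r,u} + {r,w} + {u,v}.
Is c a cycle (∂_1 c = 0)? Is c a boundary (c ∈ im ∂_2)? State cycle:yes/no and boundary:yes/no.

cycle:yes boundary:yes

n_0=6 n_1=14 n_2=8  [Z2]
∂1: piv[ij,ir,iu,iv,iw] rk=5  ker:ju,jv,jw,ru,rv,rw,uv,uw,vw
∂2: piv[iju,ijw,iuw,ivw,juv,ruw,rvw] rk=7  ker:juw
∂1c = 0
c vs im∂2: reduces to 0 ⇒ boundary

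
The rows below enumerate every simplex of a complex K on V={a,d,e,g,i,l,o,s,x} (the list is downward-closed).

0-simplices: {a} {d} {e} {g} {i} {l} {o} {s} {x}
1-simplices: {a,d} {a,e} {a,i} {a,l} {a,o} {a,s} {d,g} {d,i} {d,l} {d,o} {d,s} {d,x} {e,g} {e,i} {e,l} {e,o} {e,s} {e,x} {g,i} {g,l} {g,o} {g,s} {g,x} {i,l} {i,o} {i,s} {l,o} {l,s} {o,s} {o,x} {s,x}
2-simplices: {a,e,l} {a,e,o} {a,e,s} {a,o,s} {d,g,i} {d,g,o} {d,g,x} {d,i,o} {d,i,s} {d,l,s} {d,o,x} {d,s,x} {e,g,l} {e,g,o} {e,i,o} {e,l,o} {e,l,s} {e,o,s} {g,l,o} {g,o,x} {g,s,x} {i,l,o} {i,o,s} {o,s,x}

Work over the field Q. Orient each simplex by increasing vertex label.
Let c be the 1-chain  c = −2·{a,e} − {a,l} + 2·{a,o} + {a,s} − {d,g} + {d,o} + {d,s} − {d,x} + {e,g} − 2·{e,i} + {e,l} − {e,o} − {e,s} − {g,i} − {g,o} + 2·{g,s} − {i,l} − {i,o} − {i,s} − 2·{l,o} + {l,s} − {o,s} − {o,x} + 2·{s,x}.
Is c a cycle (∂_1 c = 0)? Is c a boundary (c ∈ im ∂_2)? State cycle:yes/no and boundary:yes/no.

n_0=9 n_1=31 n_2=24  [Q]
∂1: piv[ad,ae,ai,al,ao,as,dg,dx] rk=8  ker:di,dl,do,ds,eg,ei,el,eo,es,ex,gi,gl,go,gs,gx,il,io,is,lo,ls,os,ox,sx
∂2: piv[ael,aeo,aes,aos,dgi,dgo,dgx,dio,dis,dls,dox,dsx,egl,ego,eio,elo,els,gsx,ilo,ios] rk=20  ker:eos,glo,gox,osx
∂1c = 0
c vs im∂2: reduces to 0 ⇒ boundary

cycle:yes boundary:yes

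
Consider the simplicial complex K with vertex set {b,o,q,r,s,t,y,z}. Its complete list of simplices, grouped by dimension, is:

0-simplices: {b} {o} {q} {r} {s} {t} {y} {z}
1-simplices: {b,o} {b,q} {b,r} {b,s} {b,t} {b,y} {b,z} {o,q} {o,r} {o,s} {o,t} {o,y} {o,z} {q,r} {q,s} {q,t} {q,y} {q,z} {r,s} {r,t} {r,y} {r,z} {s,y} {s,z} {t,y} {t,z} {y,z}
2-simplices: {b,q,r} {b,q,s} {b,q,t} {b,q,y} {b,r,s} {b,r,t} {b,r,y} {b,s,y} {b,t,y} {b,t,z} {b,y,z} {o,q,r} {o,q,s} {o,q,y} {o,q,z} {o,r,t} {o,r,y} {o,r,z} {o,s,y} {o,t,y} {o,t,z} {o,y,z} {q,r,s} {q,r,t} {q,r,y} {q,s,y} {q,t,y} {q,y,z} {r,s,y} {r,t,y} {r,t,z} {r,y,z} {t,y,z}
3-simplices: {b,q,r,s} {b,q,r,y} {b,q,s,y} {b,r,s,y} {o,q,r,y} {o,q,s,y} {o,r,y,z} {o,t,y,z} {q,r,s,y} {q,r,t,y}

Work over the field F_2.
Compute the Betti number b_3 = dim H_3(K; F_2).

n_0=8 n_1=27 n_2=33 n_3=10  [Z2]
∂1: piv[bo,bq,br,bs,bt,by,bz] rk=7  ker:oq,or,os,ot,oy,oz,qr,qs,qt,qy,qz,rs,rt,ry,rz,sy,sz,ty,tz,yz
∂2: piv[bqr,bqs,bqt,bqy,brs,brt,bry,bsy,bty,btz,byz,oqr,oqs,oqy,oqz,ort,orz,otz] rk=18  ker:ory,osy,oty,oyz,qrs,qrt,qry,qsy,qty,qyz,rsy,rty,rtz,ryz,tyz
∂3: piv[bqrs,bqry,bqsy,brsy,oqry,oqsy,oryz,otyz,qrty] rk=9  ker:qrsy
b_3=(10−9)−0=1

b_3=1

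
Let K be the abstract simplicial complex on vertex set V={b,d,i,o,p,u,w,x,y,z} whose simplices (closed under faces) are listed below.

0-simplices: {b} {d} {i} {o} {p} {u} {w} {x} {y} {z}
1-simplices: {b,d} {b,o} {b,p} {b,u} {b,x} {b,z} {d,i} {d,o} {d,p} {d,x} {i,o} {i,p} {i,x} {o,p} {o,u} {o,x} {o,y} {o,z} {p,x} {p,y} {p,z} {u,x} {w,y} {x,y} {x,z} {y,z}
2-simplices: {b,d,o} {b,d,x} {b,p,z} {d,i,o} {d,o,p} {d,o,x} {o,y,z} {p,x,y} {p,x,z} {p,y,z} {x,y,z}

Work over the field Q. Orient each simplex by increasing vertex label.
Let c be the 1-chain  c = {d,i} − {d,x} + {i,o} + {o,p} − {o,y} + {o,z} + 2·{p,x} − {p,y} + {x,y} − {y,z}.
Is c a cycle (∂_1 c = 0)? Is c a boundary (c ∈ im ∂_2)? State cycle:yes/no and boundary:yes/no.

n_0=10 n_1=26 n_2=11  [Q]
∂1: piv[bd,bo,bp,bu,bx,bz,di,oy,wy] rk=9  ker:do,dp,dx,io,ip,ix,op,ou,ox,oz,px,py,pz,ux,xy,xz,yz
∂2: piv[bdo,bdx,bpz,dio,dop,dox,oyz,pxy,pxz,pyz] rk=10  ker:xyz
∂1c = 0
c vs im∂2: residual ≠ 0 ⇒ not boundary

cycle:yes boundary:no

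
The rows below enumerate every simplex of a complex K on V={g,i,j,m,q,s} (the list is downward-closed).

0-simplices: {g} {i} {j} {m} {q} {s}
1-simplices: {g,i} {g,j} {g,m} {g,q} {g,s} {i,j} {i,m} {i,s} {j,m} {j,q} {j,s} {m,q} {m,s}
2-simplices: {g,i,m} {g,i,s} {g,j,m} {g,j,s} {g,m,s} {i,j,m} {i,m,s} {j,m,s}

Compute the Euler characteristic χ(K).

χ(K)=1

n_0=6 n_1=13 n_2=8
χ=+6−13+8=1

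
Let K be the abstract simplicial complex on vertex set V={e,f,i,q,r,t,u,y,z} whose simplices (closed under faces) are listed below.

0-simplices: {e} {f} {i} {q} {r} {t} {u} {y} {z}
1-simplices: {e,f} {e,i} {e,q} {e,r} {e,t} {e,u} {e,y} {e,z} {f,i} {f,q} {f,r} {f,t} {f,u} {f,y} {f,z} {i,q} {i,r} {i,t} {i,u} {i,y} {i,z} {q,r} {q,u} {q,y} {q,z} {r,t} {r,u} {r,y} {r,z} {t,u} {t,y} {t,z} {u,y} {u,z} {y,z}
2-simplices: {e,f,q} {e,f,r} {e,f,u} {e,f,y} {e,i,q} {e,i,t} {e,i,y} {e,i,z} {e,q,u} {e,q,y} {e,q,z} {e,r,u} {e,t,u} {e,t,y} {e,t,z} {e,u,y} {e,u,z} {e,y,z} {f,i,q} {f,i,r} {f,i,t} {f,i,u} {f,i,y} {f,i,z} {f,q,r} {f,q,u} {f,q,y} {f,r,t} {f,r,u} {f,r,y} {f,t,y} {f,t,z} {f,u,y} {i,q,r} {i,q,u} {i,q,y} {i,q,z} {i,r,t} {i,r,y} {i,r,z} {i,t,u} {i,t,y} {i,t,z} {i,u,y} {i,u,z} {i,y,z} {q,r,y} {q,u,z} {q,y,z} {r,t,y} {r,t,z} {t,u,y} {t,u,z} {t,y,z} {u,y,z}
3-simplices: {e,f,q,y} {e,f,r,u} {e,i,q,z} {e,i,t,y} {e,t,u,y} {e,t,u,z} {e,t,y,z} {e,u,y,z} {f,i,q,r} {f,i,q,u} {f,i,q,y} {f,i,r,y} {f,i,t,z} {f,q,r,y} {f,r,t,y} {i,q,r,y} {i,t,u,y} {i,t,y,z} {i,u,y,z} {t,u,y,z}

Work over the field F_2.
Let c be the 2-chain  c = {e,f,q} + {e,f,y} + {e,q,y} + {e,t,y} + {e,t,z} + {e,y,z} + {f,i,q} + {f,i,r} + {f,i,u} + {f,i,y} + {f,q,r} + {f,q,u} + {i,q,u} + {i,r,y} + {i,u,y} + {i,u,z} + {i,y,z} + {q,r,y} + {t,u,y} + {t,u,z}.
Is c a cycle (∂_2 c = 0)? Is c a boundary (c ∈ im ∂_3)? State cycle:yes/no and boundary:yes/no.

cycle:yes boundary:yes

n_0=9 n_1=35 n_2=55 n_3=20  [Z2]
∂1: piv[ef,ei,eq,er,et,eu,ey,ez] rk=8  ker:fi,fq,fr,ft,fu,fy,fz,iq,ir,it,iu,iy,iz,qr,qu,qy,qz,rt,ru,ry,rz,tu,ty,tz,uy,uz,yz
∂2: piv[efq,efr,efu,efy,eiq,eit,eiy,eiz,equ,eqy,eqz,eru,etu,ety,etz,euy,euz,eyz,fiq,fir,fit,fiu,fiz,fqr,frt,fry,irz] rk=27  ker:fiy,fqu,fqy,fru,fty,ftz,fuy,iqr,iqu,iqy,iqz,irt,iry,itu,ity,itz,iuy,iuz,iyz,qry,quz,qyz,rty,rtz,tuy,tuz,tyz,uyz
∂3: piv[efqy,efru,eiqz,eity,etuy,etuz,etyz,euyz,fiqr,fiqu,fiqy,firy,fitz,fqry,frty,ituy,ityz,iuyz] rk=18  ker:iqry,tuyz
∂2c = 0
c vs im∂3: reduces to 0 ⇒ boundary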